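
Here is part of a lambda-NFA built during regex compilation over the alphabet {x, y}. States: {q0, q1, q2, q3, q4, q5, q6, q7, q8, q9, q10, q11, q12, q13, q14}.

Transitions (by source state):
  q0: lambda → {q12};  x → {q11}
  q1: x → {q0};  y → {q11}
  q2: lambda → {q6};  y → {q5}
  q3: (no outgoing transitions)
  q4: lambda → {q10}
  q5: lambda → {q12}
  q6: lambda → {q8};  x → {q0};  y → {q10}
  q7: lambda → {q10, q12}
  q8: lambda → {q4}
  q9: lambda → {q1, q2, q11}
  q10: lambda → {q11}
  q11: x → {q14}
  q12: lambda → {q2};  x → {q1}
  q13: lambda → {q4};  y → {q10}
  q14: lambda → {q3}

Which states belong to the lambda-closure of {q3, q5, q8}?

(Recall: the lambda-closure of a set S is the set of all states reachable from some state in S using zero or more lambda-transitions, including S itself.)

{q2, q3, q4, q5, q6, q8, q10, q11, q12}

Start with {q3, q5, q8}.
From q5 via lambda: add q12.
From q8 via lambda: add q4.
From q4 via lambda: add q10.
From q12 via lambda: add q2.
From q2 via lambda: add q6.
From q10 via lambda: add q11.
No new states can be added; the closed set is {q2, q3, q4, q5, q6, q8, q10, q11, q12}.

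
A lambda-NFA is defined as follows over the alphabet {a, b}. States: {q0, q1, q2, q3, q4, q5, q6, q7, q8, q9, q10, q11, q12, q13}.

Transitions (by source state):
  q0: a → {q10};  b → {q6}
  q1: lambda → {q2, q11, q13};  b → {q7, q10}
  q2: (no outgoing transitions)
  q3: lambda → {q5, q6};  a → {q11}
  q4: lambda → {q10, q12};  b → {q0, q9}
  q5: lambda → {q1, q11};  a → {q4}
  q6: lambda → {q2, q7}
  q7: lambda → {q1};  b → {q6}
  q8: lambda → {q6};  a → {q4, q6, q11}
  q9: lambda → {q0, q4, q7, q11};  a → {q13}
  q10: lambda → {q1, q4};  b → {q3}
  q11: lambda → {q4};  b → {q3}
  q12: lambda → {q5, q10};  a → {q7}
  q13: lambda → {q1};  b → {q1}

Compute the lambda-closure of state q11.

Start with {q11}.
From q11 via lambda: add q4.
From q4 via lambda: add q10, q12.
From q10 via lambda: add q1.
From q12 via lambda: add q5.
From q1 via lambda: add q2, q13.
No new states can be added; the closed set is {q1, q2, q4, q5, q10, q11, q12, q13}.

{q1, q2, q4, q5, q10, q11, q12, q13}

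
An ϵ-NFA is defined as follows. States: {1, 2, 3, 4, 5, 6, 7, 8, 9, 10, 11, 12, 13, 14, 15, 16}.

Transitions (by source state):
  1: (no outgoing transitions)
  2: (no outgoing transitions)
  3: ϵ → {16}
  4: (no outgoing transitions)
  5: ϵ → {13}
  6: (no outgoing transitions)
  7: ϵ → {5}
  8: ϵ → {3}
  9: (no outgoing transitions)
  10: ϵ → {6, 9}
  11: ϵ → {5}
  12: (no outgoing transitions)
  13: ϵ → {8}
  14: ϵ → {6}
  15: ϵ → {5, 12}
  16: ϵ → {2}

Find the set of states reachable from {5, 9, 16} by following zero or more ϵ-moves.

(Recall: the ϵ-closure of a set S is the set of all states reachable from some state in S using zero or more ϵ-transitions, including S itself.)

Start with {5, 9, 16}.
From 5 via ϵ: add 13.
From 16 via ϵ: add 2.
From 13 via ϵ: add 8.
From 8 via ϵ: add 3.
No new states can be added; the closed set is {2, 3, 5, 8, 9, 13, 16}.

{2, 3, 5, 8, 9, 13, 16}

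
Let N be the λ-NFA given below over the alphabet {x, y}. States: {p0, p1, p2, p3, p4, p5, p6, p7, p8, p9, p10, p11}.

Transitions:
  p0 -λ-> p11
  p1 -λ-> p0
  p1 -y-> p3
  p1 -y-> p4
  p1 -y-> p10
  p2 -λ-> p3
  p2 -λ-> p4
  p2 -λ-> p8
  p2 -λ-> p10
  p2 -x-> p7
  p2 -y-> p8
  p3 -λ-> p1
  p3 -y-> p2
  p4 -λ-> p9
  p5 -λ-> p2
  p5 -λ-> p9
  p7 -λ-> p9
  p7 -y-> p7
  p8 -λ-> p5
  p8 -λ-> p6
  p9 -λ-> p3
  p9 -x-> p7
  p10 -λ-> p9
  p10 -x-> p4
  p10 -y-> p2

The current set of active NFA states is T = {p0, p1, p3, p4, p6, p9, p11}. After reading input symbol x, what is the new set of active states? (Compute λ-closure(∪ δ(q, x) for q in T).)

p9 on x → {p7}.
No x-transition from p0, p1, p3, p4, p6, p11.
Union after reading x: {p7}.
Now take the λ-closure:
From p7 via λ: add p9.
From p9 via λ: add p3.
From p3 via λ: add p1.
From p1 via λ: add p0.
From p0 via λ: add p11.
No new states can be added; the closed set is {p0, p1, p3, p7, p9, p11}.

{p0, p1, p3, p7, p9, p11}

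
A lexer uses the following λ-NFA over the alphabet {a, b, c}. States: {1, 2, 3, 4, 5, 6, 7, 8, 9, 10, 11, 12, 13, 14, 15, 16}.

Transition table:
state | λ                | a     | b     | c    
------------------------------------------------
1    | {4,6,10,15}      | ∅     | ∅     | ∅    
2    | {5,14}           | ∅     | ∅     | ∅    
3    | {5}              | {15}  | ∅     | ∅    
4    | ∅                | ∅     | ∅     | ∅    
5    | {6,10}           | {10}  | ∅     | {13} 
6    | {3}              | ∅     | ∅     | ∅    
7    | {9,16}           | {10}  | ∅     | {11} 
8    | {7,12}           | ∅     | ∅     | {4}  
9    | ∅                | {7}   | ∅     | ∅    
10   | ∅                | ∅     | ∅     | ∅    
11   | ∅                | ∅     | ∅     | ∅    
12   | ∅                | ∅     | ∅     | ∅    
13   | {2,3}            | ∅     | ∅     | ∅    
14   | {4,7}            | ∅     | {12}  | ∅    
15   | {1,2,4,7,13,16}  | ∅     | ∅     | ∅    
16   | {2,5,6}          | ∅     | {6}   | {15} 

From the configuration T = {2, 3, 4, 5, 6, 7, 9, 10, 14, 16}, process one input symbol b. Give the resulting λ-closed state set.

14 on b → {12}.
16 on b → {6}.
No b-transition from 2, 3, 4, 5, 6, 7, 9, 10.
Union after reading b: {6, 12}.
Now take the λ-closure:
From 6 via λ: add 3.
From 3 via λ: add 5.
From 5 via λ: add 10.
No new states can be added; the closed set is {3, 5, 6, 10, 12}.

{3, 5, 6, 10, 12}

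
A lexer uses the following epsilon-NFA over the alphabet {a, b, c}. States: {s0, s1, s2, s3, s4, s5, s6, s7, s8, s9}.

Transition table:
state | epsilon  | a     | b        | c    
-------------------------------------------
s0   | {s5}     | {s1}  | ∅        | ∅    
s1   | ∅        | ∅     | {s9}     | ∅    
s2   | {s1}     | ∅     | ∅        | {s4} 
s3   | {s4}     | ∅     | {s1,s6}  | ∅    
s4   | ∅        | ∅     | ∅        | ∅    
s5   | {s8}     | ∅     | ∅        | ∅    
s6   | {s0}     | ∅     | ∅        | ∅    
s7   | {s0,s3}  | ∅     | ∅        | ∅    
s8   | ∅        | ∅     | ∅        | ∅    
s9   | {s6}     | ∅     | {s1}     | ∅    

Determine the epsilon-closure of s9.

{s0, s5, s6, s8, s9}

Start with {s9}.
From s9 via epsilon: add s6.
From s6 via epsilon: add s0.
From s0 via epsilon: add s5.
From s5 via epsilon: add s8.
No new states can be added; the closed set is {s0, s5, s6, s8, s9}.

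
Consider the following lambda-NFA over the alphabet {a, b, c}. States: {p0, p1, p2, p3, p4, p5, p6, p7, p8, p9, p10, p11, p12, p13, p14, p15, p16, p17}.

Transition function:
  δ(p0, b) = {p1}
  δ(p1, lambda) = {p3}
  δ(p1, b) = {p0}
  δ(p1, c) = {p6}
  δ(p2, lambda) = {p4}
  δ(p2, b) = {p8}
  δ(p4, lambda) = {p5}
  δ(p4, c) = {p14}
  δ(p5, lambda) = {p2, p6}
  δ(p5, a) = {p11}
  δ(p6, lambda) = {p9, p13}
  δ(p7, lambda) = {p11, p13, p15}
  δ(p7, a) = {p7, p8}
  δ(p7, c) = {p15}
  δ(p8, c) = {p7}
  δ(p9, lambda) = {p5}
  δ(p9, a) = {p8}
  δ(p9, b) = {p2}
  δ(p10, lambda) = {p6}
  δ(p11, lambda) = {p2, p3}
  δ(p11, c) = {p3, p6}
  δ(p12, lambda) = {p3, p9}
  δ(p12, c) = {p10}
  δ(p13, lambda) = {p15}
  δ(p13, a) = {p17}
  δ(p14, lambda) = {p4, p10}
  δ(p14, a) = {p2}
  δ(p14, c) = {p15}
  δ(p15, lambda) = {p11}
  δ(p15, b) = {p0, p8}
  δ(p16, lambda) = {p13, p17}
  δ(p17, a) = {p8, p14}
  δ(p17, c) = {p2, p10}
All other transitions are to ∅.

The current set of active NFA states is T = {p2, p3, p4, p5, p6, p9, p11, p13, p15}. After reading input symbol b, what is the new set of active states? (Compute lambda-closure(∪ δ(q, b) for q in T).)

{p0, p2, p3, p4, p5, p6, p8, p9, p11, p13, p15}

p2 on b → {p8}.
p9 on b → {p2}.
p15 on b → {p0, p8}.
No b-transition from p3, p4, p5, p6, p11, p13.
Union after reading b: {p0, p2, p8}.
Now take the lambda-closure:
From p2 via lambda: add p4.
From p4 via lambda: add p5.
From p5 via lambda: add p6.
From p6 via lambda: add p9, p13.
From p13 via lambda: add p15.
From p15 via lambda: add p11.
From p11 via lambda: add p3.
No new states can be added; the closed set is {p0, p2, p3, p4, p5, p6, p8, p9, p11, p13, p15}.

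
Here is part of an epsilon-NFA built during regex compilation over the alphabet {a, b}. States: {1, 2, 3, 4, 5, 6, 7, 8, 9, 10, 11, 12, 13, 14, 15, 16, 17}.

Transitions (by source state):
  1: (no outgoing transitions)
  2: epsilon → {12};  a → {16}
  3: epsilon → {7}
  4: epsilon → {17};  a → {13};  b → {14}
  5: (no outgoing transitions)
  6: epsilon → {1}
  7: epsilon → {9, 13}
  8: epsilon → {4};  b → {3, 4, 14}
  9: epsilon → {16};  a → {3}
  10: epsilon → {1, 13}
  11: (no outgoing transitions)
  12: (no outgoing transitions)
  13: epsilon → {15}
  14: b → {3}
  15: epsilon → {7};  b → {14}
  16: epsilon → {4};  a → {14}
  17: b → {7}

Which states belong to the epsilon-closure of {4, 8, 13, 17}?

Start with {4, 8, 13, 17}.
From 13 via epsilon: add 15.
From 15 via epsilon: add 7.
From 7 via epsilon: add 9.
From 9 via epsilon: add 16.
No new states can be added; the closed set is {4, 7, 8, 9, 13, 15, 16, 17}.

{4, 7, 8, 9, 13, 15, 16, 17}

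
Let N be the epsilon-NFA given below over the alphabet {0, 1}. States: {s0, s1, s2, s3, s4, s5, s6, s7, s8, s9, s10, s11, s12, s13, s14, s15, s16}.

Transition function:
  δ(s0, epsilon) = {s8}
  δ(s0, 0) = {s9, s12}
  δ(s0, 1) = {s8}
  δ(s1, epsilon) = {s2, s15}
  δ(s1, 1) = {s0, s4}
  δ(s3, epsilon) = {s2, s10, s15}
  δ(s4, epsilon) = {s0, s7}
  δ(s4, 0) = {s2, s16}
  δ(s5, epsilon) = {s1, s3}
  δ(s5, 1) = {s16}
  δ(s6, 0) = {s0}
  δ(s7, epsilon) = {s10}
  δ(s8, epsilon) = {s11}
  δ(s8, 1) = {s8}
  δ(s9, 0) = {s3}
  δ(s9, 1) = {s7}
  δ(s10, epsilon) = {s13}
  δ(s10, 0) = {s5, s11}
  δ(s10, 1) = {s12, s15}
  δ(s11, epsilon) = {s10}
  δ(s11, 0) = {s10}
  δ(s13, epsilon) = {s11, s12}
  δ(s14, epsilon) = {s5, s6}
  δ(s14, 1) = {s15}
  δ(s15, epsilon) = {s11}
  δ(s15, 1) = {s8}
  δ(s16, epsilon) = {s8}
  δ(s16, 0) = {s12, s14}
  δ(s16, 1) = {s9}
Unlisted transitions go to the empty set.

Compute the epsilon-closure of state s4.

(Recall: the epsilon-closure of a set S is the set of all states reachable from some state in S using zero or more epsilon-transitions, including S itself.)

{s0, s4, s7, s8, s10, s11, s12, s13}

Start with {s4}.
From s4 via epsilon: add s0, s7.
From s0 via epsilon: add s8.
From s7 via epsilon: add s10.
From s8 via epsilon: add s11.
From s10 via epsilon: add s13.
From s13 via epsilon: add s12.
No new states can be added; the closed set is {s0, s4, s7, s8, s10, s11, s12, s13}.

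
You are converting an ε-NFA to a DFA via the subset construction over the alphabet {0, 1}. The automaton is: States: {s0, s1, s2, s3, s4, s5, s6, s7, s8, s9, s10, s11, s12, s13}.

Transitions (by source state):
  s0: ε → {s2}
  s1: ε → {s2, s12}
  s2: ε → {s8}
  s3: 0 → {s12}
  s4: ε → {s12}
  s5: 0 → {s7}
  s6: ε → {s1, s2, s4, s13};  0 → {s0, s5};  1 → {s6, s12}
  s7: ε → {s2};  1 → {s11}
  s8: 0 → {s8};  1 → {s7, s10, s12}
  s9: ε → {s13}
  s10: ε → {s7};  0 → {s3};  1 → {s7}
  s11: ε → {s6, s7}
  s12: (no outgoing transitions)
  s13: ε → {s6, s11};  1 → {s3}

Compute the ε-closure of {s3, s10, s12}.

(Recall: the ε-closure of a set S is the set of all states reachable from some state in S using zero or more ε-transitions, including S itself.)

{s2, s3, s7, s8, s10, s12}

Start with {s3, s10, s12}.
From s10 via ε: add s7.
From s7 via ε: add s2.
From s2 via ε: add s8.
No new states can be added; the closed set is {s2, s3, s7, s8, s10, s12}.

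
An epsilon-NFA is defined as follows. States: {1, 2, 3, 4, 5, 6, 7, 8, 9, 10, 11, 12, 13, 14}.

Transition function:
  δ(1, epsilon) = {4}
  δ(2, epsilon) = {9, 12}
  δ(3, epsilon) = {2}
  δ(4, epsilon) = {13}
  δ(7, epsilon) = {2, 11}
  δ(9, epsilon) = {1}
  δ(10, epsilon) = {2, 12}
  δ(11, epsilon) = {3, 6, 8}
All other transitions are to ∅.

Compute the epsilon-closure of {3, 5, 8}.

Start with {3, 5, 8}.
From 3 via epsilon: add 2.
From 2 via epsilon: add 9, 12.
From 9 via epsilon: add 1.
From 1 via epsilon: add 4.
From 4 via epsilon: add 13.
No new states can be added; the closed set is {1, 2, 3, 4, 5, 8, 9, 12, 13}.

{1, 2, 3, 4, 5, 8, 9, 12, 13}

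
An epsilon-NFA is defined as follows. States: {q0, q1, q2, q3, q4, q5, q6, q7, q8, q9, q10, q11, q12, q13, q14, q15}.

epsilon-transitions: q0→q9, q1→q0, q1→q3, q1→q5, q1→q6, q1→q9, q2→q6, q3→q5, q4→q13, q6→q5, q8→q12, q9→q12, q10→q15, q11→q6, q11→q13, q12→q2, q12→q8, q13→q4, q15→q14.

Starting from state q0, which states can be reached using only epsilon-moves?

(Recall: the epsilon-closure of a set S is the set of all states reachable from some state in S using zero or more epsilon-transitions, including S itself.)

Start with {q0}.
From q0 via epsilon: add q9.
From q9 via epsilon: add q12.
From q12 via epsilon: add q2, q8.
From q2 via epsilon: add q6.
From q6 via epsilon: add q5.
No new states can be added; the closed set is {q0, q2, q5, q6, q8, q9, q12}.

{q0, q2, q5, q6, q8, q9, q12}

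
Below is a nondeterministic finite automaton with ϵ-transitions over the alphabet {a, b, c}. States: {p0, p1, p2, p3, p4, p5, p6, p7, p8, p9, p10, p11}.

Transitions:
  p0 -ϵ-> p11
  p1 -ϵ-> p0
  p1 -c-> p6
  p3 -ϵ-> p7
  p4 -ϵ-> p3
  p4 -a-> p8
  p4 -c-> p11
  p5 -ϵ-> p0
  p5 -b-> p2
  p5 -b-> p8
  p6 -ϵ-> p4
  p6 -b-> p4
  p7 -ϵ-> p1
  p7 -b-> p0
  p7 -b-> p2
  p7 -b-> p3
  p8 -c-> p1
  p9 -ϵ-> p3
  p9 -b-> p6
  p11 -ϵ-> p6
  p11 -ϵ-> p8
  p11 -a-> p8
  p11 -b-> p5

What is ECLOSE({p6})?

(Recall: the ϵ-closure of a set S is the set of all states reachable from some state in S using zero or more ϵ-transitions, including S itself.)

{p0, p1, p3, p4, p6, p7, p8, p11}

Start with {p6}.
From p6 via ϵ: add p4.
From p4 via ϵ: add p3.
From p3 via ϵ: add p7.
From p7 via ϵ: add p1.
From p1 via ϵ: add p0.
From p0 via ϵ: add p11.
From p11 via ϵ: add p8.
No new states can be added; the closed set is {p0, p1, p3, p4, p6, p7, p8, p11}.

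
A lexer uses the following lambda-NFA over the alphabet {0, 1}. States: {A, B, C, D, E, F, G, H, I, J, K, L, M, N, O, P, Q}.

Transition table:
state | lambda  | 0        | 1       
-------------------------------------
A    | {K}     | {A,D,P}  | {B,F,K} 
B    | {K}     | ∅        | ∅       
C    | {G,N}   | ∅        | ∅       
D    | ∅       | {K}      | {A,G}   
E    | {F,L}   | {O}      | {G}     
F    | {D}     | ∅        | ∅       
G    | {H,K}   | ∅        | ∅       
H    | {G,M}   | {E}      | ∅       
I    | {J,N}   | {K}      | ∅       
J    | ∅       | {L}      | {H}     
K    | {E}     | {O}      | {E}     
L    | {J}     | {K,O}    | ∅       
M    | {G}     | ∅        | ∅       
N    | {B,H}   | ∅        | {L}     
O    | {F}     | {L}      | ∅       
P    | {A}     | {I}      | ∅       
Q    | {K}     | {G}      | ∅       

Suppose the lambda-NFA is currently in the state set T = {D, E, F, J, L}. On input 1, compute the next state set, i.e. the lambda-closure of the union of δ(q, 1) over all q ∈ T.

D on 1 → {A, G}.
E on 1 → {G}.
J on 1 → {H}.
No 1-transition from F, L.
Union after reading 1: {A, G, H}.
Now take the lambda-closure:
From A via lambda: add K.
From H via lambda: add M.
From K via lambda: add E.
From E via lambda: add F, L.
From F via lambda: add D.
From L via lambda: add J.
No new states can be added; the closed set is {A, D, E, F, G, H, J, K, L, M}.

{A, D, E, F, G, H, J, K, L, M}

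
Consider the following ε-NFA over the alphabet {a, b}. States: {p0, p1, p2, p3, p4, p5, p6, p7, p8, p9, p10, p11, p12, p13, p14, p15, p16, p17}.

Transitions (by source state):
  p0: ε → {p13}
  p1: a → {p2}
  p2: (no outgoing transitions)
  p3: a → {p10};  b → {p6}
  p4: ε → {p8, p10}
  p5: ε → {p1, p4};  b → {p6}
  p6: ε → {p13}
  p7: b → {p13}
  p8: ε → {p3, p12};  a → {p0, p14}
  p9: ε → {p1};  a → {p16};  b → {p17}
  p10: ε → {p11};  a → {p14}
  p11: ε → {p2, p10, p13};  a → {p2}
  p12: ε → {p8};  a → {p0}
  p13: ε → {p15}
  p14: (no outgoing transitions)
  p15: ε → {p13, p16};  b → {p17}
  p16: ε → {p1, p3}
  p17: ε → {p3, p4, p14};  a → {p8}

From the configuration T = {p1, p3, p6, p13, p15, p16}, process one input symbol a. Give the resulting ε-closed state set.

p1 on a → {p2}.
p3 on a → {p10}.
No a-transition from p6, p13, p15, p16.
Union after reading a: {p2, p10}.
Now take the ε-closure:
From p10 via ε: add p11.
From p11 via ε: add p13.
From p13 via ε: add p15.
From p15 via ε: add p16.
From p16 via ε: add p1, p3.
No new states can be added; the closed set is {p1, p2, p3, p10, p11, p13, p15, p16}.

{p1, p2, p3, p10, p11, p13, p15, p16}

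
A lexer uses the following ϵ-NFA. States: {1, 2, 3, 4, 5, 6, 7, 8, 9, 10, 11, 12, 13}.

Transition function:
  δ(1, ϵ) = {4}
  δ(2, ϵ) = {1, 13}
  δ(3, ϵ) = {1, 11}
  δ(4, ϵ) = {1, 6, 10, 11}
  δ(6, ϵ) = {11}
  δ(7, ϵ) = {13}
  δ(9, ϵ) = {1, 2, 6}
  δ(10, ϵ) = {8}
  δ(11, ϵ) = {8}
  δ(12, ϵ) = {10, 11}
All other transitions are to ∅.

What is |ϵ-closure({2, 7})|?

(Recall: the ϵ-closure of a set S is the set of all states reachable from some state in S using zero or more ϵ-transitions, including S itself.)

9

Start with {2, 7}.
From 2 via ϵ: add 1, 13.
From 1 via ϵ: add 4.
From 4 via ϵ: add 6, 10, 11.
From 10 via ϵ: add 8.
ϵ-closure = {1, 2, 4, 6, 7, 8, 10, 11, 13}, which has 9 states.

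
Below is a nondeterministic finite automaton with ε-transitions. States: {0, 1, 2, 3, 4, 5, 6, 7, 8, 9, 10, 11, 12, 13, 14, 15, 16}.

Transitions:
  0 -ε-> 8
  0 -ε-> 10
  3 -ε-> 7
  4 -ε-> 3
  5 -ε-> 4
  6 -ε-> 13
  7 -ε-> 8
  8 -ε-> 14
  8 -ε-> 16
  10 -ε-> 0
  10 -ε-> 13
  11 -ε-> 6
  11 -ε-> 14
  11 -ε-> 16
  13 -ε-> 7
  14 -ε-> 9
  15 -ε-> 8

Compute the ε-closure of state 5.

Start with {5}.
From 5 via ε: add 4.
From 4 via ε: add 3.
From 3 via ε: add 7.
From 7 via ε: add 8.
From 8 via ε: add 14, 16.
From 14 via ε: add 9.
No new states can be added; the closed set is {3, 4, 5, 7, 8, 9, 14, 16}.

{3, 4, 5, 7, 8, 9, 14, 16}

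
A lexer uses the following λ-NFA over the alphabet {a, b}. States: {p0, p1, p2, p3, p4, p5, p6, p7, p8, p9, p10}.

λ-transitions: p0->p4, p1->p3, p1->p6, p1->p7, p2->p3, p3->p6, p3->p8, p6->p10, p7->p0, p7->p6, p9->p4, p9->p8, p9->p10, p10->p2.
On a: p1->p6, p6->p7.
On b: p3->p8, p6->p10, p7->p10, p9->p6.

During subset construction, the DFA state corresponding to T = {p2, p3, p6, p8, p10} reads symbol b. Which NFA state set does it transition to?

{p2, p3, p6, p8, p10}

p3 on b → {p8}.
p6 on b → {p10}.
No b-transition from p2, p8, p10.
Union after reading b: {p8, p10}.
Now take the λ-closure:
From p10 via λ: add p2.
From p2 via λ: add p3.
From p3 via λ: add p6.
No new states can be added; the closed set is {p2, p3, p6, p8, p10}.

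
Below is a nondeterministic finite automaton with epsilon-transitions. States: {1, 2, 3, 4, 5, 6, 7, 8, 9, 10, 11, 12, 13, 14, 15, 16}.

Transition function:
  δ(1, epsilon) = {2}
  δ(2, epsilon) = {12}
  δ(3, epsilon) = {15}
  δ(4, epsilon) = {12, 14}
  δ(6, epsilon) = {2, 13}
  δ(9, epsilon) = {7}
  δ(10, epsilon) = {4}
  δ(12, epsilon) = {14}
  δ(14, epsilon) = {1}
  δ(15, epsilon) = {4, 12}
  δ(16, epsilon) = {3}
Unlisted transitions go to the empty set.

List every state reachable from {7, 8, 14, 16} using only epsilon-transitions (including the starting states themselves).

{1, 2, 3, 4, 7, 8, 12, 14, 15, 16}

Start with {7, 8, 14, 16}.
From 14 via epsilon: add 1.
From 16 via epsilon: add 3.
From 1 via epsilon: add 2.
From 3 via epsilon: add 15.
From 2 via epsilon: add 12.
From 15 via epsilon: add 4.
No new states can be added; the closed set is {1, 2, 3, 4, 7, 8, 12, 14, 15, 16}.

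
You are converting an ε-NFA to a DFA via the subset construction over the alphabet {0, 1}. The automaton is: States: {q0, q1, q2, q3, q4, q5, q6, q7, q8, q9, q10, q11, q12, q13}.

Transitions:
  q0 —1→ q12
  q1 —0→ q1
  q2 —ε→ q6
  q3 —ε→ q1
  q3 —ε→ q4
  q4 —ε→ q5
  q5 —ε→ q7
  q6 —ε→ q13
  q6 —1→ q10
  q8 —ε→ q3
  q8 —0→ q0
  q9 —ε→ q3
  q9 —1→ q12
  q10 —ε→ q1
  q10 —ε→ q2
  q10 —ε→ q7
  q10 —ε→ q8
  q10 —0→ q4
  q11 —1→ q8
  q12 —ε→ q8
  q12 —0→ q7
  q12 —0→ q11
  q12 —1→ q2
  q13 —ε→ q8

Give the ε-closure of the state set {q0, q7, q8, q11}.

Start with {q0, q7, q8, q11}.
From q8 via ε: add q3.
From q3 via ε: add q1, q4.
From q4 via ε: add q5.
No new states can be added; the closed set is {q0, q1, q3, q4, q5, q7, q8, q11}.

{q0, q1, q3, q4, q5, q7, q8, q11}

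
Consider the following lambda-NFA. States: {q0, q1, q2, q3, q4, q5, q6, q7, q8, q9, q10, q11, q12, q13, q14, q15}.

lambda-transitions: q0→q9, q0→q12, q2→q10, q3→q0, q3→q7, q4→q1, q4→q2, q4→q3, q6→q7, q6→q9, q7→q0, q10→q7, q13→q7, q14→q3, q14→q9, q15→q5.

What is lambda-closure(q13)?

{q0, q7, q9, q12, q13}

Start with {q13}.
From q13 via lambda: add q7.
From q7 via lambda: add q0.
From q0 via lambda: add q9, q12.
No new states can be added; the closed set is {q0, q7, q9, q12, q13}.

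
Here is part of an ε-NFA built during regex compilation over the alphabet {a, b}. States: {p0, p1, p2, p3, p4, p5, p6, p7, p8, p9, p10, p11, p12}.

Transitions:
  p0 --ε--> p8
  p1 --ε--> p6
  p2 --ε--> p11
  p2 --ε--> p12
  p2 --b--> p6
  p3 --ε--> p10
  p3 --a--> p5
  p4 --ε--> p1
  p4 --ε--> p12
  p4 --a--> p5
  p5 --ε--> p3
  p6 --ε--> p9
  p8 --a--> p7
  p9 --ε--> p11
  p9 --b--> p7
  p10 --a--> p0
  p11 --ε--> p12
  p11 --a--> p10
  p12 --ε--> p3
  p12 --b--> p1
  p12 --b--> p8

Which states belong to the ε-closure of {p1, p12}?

{p1, p3, p6, p9, p10, p11, p12}

Start with {p1, p12}.
From p1 via ε: add p6.
From p12 via ε: add p3.
From p3 via ε: add p10.
From p6 via ε: add p9.
From p9 via ε: add p11.
No new states can be added; the closed set is {p1, p3, p6, p9, p10, p11, p12}.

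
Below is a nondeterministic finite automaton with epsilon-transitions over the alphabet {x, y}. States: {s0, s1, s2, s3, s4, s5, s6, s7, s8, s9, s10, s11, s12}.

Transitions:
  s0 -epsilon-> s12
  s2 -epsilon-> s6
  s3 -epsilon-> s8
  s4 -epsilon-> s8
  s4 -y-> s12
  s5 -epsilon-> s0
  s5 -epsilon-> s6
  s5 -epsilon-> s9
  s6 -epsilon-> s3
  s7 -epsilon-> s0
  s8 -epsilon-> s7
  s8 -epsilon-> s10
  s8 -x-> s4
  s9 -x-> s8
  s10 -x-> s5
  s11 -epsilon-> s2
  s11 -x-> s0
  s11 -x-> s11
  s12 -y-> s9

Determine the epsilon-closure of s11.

{s0, s2, s3, s6, s7, s8, s10, s11, s12}

Start with {s11}.
From s11 via epsilon: add s2.
From s2 via epsilon: add s6.
From s6 via epsilon: add s3.
From s3 via epsilon: add s8.
From s8 via epsilon: add s7, s10.
From s7 via epsilon: add s0.
From s0 via epsilon: add s12.
No new states can be added; the closed set is {s0, s2, s3, s6, s7, s8, s10, s11, s12}.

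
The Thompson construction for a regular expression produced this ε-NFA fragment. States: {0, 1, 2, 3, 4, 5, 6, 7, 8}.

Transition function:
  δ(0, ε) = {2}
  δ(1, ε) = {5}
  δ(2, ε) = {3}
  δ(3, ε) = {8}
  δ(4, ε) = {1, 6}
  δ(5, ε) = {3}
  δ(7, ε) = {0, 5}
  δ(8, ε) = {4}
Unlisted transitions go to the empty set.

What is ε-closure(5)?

Start with {5}.
From 5 via ε: add 3.
From 3 via ε: add 8.
From 8 via ε: add 4.
From 4 via ε: add 1, 6.
No new states can be added; the closed set is {1, 3, 4, 5, 6, 8}.

{1, 3, 4, 5, 6, 8}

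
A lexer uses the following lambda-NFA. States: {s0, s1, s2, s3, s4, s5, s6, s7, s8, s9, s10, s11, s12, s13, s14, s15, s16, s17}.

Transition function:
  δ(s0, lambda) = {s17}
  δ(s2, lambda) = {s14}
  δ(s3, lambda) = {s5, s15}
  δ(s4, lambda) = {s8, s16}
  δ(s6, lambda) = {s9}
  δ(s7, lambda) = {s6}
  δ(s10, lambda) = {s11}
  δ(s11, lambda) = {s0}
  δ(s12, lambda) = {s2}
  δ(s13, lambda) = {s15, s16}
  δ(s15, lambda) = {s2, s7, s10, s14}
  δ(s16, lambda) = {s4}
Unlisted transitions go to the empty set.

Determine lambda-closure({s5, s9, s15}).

Start with {s5, s9, s15}.
From s15 via lambda: add s2, s7, s10, s14.
From s7 via lambda: add s6.
From s10 via lambda: add s11.
From s11 via lambda: add s0.
From s0 via lambda: add s17.
No new states can be added; the closed set is {s0, s2, s5, s6, s7, s9, s10, s11, s14, s15, s17}.

{s0, s2, s5, s6, s7, s9, s10, s11, s14, s15, s17}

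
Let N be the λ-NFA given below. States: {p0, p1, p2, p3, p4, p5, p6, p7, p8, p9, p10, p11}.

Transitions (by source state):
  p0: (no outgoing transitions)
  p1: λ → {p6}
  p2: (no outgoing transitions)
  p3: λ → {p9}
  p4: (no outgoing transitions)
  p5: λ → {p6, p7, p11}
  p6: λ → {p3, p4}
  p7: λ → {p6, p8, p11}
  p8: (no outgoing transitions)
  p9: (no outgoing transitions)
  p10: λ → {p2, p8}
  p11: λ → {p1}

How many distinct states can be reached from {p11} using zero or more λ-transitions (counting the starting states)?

Start with {p11}.
From p11 via λ: add p1.
From p1 via λ: add p6.
From p6 via λ: add p3, p4.
From p3 via λ: add p9.
λ-closure = {p1, p3, p4, p6, p9, p11}, which has 6 states.

6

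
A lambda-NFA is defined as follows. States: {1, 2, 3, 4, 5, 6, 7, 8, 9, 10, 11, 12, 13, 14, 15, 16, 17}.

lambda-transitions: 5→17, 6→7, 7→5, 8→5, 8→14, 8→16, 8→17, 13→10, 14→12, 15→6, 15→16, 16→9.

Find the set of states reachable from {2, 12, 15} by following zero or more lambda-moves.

{2, 5, 6, 7, 9, 12, 15, 16, 17}

Start with {2, 12, 15}.
From 15 via lambda: add 6, 16.
From 6 via lambda: add 7.
From 16 via lambda: add 9.
From 7 via lambda: add 5.
From 5 via lambda: add 17.
No new states can be added; the closed set is {2, 5, 6, 7, 9, 12, 15, 16, 17}.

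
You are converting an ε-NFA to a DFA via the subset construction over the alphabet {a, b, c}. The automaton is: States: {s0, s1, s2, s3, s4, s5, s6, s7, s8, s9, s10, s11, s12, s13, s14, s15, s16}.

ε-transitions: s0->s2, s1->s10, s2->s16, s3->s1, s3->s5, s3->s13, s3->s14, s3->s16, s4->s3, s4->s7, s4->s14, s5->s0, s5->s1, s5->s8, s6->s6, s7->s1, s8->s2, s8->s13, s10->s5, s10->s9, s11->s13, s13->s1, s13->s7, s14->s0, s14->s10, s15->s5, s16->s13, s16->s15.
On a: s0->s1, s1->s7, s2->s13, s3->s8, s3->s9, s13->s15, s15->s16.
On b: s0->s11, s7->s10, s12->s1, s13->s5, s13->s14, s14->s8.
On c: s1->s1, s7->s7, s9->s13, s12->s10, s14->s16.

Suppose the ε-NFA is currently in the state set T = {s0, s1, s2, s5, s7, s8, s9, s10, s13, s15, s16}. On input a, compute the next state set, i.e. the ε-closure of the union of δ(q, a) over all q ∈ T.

{s0, s1, s2, s5, s7, s8, s9, s10, s13, s15, s16}

s0 on a → {s1}.
s1 on a → {s7}.
s2 on a → {s13}.
s13 on a → {s15}.
s15 on a → {s16}.
No a-transition from s5, s7, s8, s9, s10, s16.
Union after reading a: {s1, s7, s13, s15, s16}.
Now take the ε-closure:
From s1 via ε: add s10.
From s15 via ε: add s5.
From s5 via ε: add s0, s8.
From s10 via ε: add s9.
From s0 via ε: add s2.
No new states can be added; the closed set is {s0, s1, s2, s5, s7, s8, s9, s10, s13, s15, s16}.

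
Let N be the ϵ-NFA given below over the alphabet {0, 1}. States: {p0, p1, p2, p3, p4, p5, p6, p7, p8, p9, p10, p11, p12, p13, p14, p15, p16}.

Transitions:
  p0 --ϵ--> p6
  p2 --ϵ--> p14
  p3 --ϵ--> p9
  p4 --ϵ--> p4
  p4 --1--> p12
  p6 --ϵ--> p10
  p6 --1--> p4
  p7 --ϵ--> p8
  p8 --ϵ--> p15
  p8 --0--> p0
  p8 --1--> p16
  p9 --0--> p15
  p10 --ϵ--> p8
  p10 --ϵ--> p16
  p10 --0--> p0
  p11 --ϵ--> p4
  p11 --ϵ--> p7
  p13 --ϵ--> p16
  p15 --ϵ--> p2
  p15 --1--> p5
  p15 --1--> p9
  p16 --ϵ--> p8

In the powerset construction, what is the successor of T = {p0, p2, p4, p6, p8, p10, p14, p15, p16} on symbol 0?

{p0, p2, p6, p8, p10, p14, p15, p16}

p8 on 0 → {p0}.
p10 on 0 → {p0}.
No 0-transition from p0, p2, p4, p6, p14, p15, p16.
Union after reading 0: {p0}.
Now take the ϵ-closure:
From p0 via ϵ: add p6.
From p6 via ϵ: add p10.
From p10 via ϵ: add p8, p16.
From p8 via ϵ: add p15.
From p15 via ϵ: add p2.
From p2 via ϵ: add p14.
No new states can be added; the closed set is {p0, p2, p6, p8, p10, p14, p15, p16}.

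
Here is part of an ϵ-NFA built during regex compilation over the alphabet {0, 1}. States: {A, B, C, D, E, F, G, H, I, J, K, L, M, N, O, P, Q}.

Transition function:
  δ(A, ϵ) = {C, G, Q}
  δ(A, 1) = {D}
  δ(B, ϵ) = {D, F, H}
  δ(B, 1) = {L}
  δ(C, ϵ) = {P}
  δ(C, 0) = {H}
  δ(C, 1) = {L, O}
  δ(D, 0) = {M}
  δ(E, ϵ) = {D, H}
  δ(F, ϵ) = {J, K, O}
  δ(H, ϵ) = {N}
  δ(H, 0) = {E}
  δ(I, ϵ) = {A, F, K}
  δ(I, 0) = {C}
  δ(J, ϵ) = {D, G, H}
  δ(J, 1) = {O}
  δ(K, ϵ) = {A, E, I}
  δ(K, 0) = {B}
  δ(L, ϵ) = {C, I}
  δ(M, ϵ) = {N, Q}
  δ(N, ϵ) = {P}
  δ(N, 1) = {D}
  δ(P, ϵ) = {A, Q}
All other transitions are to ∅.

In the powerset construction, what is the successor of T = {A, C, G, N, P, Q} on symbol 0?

{A, C, G, H, N, P, Q}

C on 0 → {H}.
No 0-transition from A, G, N, P, Q.
Union after reading 0: {H}.
Now take the ϵ-closure:
From H via ϵ: add N.
From N via ϵ: add P.
From P via ϵ: add A, Q.
From A via ϵ: add C, G.
No new states can be added; the closed set is {A, C, G, H, N, P, Q}.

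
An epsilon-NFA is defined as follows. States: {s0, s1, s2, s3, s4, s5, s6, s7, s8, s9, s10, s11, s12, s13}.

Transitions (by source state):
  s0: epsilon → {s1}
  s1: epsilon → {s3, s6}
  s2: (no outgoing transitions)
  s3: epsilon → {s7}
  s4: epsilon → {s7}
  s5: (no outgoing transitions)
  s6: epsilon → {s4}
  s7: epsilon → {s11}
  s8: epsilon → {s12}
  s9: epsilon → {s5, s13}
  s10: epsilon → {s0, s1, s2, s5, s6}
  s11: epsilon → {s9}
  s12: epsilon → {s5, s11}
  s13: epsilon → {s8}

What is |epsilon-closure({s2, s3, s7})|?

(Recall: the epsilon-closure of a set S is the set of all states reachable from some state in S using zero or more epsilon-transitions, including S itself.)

Start with {s2, s3, s7}.
From s7 via epsilon: add s11.
From s11 via epsilon: add s9.
From s9 via epsilon: add s5, s13.
From s13 via epsilon: add s8.
From s8 via epsilon: add s12.
epsilon-closure = {s2, s3, s5, s7, s8, s9, s11, s12, s13}, which has 9 states.

9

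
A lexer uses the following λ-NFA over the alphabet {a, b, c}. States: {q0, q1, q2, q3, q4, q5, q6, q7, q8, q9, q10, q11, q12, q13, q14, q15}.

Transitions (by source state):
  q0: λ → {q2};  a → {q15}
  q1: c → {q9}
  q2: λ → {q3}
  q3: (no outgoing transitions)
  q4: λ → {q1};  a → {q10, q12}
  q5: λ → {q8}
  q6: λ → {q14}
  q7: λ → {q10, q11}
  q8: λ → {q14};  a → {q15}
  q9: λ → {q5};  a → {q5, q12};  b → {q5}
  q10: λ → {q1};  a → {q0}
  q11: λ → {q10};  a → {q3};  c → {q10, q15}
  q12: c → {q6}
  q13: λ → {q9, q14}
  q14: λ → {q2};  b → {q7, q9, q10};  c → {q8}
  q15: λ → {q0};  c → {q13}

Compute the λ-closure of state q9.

{q2, q3, q5, q8, q9, q14}

Start with {q9}.
From q9 via λ: add q5.
From q5 via λ: add q8.
From q8 via λ: add q14.
From q14 via λ: add q2.
From q2 via λ: add q3.
No new states can be added; the closed set is {q2, q3, q5, q8, q9, q14}.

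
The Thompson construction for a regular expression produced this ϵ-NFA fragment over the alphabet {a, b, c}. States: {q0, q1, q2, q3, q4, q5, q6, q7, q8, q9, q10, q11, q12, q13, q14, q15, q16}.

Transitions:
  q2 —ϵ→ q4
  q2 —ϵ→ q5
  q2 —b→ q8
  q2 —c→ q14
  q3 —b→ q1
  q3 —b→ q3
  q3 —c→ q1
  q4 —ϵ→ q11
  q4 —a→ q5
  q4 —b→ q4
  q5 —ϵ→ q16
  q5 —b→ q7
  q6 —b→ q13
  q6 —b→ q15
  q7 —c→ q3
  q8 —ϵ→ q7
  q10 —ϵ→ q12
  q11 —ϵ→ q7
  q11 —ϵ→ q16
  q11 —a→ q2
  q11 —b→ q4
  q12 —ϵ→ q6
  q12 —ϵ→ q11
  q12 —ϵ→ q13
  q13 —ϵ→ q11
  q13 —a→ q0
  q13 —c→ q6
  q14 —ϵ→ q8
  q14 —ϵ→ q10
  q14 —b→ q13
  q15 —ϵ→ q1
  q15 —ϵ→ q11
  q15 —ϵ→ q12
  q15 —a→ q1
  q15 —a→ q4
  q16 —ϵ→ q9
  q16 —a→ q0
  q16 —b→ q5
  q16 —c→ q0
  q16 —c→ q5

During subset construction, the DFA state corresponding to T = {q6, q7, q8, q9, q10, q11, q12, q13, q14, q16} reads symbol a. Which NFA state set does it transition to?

q11 on a → {q2}.
q13 on a → {q0}.
q16 on a → {q0}.
No a-transition from q6, q7, q8, q9, q10, q12, q14.
Union after reading a: {q0, q2}.
Now take the ϵ-closure:
From q2 via ϵ: add q4, q5.
From q4 via ϵ: add q11.
From q5 via ϵ: add q16.
From q11 via ϵ: add q7.
From q16 via ϵ: add q9.
No new states can be added; the closed set is {q0, q2, q4, q5, q7, q9, q11, q16}.

{q0, q2, q4, q5, q7, q9, q11, q16}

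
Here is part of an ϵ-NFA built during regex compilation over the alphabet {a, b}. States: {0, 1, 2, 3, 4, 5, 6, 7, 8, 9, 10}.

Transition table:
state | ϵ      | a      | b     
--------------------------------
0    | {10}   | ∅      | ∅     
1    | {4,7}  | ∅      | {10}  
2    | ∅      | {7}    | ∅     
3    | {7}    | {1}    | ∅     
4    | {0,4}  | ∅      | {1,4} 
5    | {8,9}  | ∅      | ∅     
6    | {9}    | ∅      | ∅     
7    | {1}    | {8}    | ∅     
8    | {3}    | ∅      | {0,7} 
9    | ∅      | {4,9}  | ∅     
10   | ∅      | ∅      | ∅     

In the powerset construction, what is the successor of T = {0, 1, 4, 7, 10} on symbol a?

{0, 1, 3, 4, 7, 8, 10}

7 on a → {8}.
No a-transition from 0, 1, 4, 10.
Union after reading a: {8}.
Now take the ϵ-closure:
From 8 via ϵ: add 3.
From 3 via ϵ: add 7.
From 7 via ϵ: add 1.
From 1 via ϵ: add 4.
From 4 via ϵ: add 0.
From 0 via ϵ: add 10.
No new states can be added; the closed set is {0, 1, 3, 4, 7, 8, 10}.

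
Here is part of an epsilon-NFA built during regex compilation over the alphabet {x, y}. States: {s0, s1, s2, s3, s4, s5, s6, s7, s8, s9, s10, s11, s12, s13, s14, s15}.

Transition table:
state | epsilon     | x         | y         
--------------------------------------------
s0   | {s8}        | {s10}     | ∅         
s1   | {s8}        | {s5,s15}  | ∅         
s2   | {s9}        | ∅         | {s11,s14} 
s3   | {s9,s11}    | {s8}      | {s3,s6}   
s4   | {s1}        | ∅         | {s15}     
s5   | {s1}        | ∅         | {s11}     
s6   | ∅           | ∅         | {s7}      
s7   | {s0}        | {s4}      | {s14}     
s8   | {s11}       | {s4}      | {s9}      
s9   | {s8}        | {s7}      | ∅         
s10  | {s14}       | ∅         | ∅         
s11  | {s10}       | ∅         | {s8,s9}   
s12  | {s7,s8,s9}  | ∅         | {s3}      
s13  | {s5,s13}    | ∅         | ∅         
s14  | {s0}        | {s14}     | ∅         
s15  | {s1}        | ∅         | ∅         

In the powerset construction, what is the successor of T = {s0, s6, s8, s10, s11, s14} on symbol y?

s6 on y → {s7}.
s8 on y → {s9}.
s11 on y → {s8, s9}.
No y-transition from s0, s10, s14.
Union after reading y: {s7, s8, s9}.
Now take the epsilon-closure:
From s7 via epsilon: add s0.
From s8 via epsilon: add s11.
From s11 via epsilon: add s10.
From s10 via epsilon: add s14.
No new states can be added; the closed set is {s0, s7, s8, s9, s10, s11, s14}.

{s0, s7, s8, s9, s10, s11, s14}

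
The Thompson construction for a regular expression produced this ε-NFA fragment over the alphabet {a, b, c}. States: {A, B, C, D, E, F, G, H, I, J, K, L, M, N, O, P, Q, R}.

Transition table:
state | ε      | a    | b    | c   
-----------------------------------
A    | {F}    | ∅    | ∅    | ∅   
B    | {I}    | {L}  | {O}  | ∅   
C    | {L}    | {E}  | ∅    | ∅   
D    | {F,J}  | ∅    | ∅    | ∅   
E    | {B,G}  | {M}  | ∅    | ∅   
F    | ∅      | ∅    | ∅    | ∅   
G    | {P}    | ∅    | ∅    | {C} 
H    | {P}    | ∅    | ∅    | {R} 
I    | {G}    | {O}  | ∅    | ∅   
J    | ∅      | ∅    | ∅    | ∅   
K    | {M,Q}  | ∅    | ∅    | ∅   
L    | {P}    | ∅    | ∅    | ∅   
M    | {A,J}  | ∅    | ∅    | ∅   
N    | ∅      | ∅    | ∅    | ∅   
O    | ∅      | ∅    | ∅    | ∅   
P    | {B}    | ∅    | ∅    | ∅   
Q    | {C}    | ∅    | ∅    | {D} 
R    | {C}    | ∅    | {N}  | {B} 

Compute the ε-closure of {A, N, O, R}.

{A, B, C, F, G, I, L, N, O, P, R}

Start with {A, N, O, R}.
From A via ε: add F.
From R via ε: add C.
From C via ε: add L.
From L via ε: add P.
From P via ε: add B.
From B via ε: add I.
From I via ε: add G.
No new states can be added; the closed set is {A, B, C, F, G, I, L, N, O, P, R}.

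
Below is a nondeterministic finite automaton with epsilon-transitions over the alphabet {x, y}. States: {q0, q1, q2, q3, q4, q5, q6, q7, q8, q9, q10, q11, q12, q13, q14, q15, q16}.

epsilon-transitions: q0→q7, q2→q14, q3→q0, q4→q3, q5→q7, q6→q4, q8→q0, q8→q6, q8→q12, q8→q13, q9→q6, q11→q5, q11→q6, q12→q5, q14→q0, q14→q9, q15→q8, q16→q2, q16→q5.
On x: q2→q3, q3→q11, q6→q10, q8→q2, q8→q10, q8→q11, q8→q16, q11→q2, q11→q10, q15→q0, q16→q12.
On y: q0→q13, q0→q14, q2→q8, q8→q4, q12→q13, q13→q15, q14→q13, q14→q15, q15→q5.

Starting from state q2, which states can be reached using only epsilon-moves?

{q0, q2, q3, q4, q6, q7, q9, q14}

Start with {q2}.
From q2 via epsilon: add q14.
From q14 via epsilon: add q0, q9.
From q0 via epsilon: add q7.
From q9 via epsilon: add q6.
From q6 via epsilon: add q4.
From q4 via epsilon: add q3.
No new states can be added; the closed set is {q0, q2, q3, q4, q6, q7, q9, q14}.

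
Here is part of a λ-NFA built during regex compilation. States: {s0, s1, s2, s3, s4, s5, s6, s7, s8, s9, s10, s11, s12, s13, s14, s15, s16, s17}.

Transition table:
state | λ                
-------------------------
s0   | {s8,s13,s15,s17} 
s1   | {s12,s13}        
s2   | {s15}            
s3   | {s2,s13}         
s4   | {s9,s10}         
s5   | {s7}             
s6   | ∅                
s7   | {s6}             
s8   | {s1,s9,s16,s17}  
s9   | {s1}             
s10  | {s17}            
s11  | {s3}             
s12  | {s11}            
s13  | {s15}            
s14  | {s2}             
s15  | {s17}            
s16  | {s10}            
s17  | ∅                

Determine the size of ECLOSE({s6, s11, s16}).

9

Start with {s6, s11, s16}.
From s11 via λ: add s3.
From s16 via λ: add s10.
From s3 via λ: add s2, s13.
From s10 via λ: add s17.
From s2 via λ: add s15.
λ-closure = {s2, s3, s6, s10, s11, s13, s15, s16, s17}, which has 9 states.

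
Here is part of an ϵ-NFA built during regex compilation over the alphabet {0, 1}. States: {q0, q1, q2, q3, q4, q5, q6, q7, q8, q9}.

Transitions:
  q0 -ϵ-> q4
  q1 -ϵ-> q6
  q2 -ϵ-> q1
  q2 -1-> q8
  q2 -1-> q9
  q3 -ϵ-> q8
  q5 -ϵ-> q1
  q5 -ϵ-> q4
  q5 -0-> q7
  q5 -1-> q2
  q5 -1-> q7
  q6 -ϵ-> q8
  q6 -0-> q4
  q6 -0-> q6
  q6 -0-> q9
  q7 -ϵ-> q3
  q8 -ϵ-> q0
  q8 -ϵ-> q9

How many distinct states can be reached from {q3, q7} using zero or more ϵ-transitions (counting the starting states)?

Start with {q3, q7}.
From q3 via ϵ: add q8.
From q8 via ϵ: add q0, q9.
From q0 via ϵ: add q4.
ϵ-closure = {q0, q3, q4, q7, q8, q9}, which has 6 states.

6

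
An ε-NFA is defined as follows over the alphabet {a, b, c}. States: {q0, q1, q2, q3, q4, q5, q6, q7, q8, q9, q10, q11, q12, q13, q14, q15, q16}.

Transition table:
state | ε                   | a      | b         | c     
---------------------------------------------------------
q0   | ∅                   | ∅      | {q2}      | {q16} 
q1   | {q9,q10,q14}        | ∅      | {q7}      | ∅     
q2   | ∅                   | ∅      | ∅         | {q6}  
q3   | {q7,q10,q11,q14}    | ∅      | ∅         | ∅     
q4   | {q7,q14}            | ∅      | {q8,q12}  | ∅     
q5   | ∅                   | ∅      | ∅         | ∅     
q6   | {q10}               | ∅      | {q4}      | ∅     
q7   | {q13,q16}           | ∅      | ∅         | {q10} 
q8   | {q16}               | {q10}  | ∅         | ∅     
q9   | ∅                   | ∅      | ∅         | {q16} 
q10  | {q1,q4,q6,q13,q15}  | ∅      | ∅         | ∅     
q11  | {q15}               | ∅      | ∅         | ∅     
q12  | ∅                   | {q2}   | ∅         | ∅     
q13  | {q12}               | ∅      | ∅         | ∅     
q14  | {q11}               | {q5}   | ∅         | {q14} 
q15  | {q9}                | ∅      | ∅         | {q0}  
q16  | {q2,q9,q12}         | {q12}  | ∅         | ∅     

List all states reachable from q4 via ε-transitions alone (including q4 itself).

Start with {q4}.
From q4 via ε: add q7, q14.
From q7 via ε: add q13, q16.
From q14 via ε: add q11.
From q11 via ε: add q15.
From q13 via ε: add q12.
From q16 via ε: add q2, q9.
No new states can be added; the closed set is {q2, q4, q7, q9, q11, q12, q13, q14, q15, q16}.

{q2, q4, q7, q9, q11, q12, q13, q14, q15, q16}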